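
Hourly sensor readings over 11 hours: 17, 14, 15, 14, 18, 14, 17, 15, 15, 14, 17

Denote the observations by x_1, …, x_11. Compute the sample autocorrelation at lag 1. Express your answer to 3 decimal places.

Mean x̄ = (17 + 14 + 15 + 14 + 18 + 14 + 17 + 15 + 15 + 14 + 17)/11 = 15.4545
Numerator Σ_{t=1}^{10}(x_t−x̄)(x_{t+1}−x̄) = -12.6612
Denominator Σ(x_t−x̄)² = 22.7273
r_1 = -12.6612 / 22.7273 = -0.557

-0.557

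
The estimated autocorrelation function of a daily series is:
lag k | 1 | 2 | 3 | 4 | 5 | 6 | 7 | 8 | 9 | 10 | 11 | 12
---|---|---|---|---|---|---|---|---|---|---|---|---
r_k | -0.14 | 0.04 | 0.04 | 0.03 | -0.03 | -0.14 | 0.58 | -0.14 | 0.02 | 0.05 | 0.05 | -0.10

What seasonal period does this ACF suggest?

The largest autocorrelation is r_7 = 0.58; the remaining lags stay at or below 0.05.
The dominant spike at lag 7 indicates a seasonal period of 7.

7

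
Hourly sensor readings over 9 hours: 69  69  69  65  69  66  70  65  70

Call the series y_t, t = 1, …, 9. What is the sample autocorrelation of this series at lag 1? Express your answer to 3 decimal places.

-0.647

Mean ȳ = (69 + 69 + 69 + 65 + 69 + 66 + 70 + 65 + 70)/9 = 68.0000
Numerator Σ_{t=1}^{8}(y_t−ȳ)(y_{t+1}−ȳ) = -22.0000
Denominator Σ(y_t−ȳ)² = 34.0000
r_1 = -22.0000 / 34.0000 = -0.647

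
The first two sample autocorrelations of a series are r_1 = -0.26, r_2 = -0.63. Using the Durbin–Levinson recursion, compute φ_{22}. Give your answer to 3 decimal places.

φ_{22} = (r_2 − r_1²) / (1 − r_1²)
r_1² = (-0.26)² = 0.0676
Numerator = -0.63 − 0.0676 = -0.6976; denominator = 1 − 0.0676 = 0.9324
φ_{22} = -0.6976 / 0.9324 = -0.748

-0.748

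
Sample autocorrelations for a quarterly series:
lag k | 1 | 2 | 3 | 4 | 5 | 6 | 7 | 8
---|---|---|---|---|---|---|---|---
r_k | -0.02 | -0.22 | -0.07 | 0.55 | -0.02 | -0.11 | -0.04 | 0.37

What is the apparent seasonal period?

4

The largest autocorrelation is r_4 = 0.55, with a weaker echo at lag 8 (0.37); the remaining lags stay at or below -0.02.
The dominant spike at lag 4 indicates a seasonal period of 4.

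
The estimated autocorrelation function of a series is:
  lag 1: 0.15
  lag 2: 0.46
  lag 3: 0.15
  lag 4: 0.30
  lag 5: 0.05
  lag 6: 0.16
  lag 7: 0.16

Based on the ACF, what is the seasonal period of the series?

2

The largest autocorrelation is r_2 = 0.46, with a weaker echo at lag 4 (0.30); the remaining lags stay at or below 0.16.
The dominant spike at lag 2 indicates a seasonal period of 2.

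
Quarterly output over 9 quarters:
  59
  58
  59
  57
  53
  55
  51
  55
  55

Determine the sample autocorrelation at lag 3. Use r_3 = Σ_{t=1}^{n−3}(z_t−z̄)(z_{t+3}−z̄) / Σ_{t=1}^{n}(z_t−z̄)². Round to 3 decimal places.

-0.131

Mean z̄ = (59 + 58 + 59 + 57 + 53 + 55 + 51 + 55 + 55)/9 = 55.7778
Numerator Σ_{t=1}^{6}(z_t−z̄)(z_{t+3}−z̄) = -7.8148
Denominator Σ(z_t−z̄)² = 59.5556
r_3 = -7.8148 / 59.5556 = -0.131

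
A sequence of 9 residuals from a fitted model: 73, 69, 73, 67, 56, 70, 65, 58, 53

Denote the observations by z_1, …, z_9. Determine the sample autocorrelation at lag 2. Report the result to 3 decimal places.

-0.055

Mean z̄ = (73 + 69 + 73 + 67 + 56 + 70 + 65 + 58 + 53)/9 = 64.8889
Numerator Σ_{t=1}^{7}(z_t−z̄)(z_{t+2}−z̄) = -24.3580
Denominator Σ(z_t−z̄)² = 446.8889
r_2 = -24.3580 / 446.8889 = -0.055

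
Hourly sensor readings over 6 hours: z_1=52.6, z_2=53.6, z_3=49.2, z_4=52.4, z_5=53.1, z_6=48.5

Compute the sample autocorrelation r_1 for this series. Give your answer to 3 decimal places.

-0.349

Mean z̄ = (52.6 + 53.6 + 49.2 + 52.4 + 53.1 + 48.5)/6 = 51.5667
Deviations from mean: 1.0333, 2.0333, -2.3667, 0.8333, 1.5333, -3.0667
Numerator Σ_{t=1}^{5}(z_t−z̄)(z_{t+1}−z̄) = -8.1078
Denominator Σ(z_t−z̄)² = 23.2533
r_1 = -8.1078 / 23.2533 = -0.349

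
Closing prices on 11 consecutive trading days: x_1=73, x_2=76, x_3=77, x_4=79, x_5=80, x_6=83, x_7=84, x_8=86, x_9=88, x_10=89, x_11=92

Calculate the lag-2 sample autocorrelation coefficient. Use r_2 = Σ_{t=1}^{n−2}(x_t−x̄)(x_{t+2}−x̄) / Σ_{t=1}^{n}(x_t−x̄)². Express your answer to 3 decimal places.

Mean x̄ = (73 + 76 + 77 + 79 + 80 + 83 + 84 + 86 + 88 + 89 + 92)/11 = 82.4545
Numerator Σ_{t=1}^{9}(x_t−x̄)(x_{t+2}−x̄) = 168.2231
Denominator Σ(x_t−x̄)² = 358.7273
r_2 = 168.2231 / 358.7273 = 0.469

0.469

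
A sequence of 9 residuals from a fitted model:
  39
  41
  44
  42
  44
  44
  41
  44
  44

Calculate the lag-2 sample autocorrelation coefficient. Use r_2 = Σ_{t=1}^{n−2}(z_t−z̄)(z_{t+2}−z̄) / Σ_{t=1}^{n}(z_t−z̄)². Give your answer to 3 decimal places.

-0.191

Mean z̄ = (39 + 41 + 44 + 42 + 44 + 44 + 41 + 44 + 44)/9 = 42.5556
Σ(z_t−z̄)(z_{t+2}−z̄) = (-5.1358) + (0.8642) + (2.0864) + (-0.8025) + (-2.2469) + (2.0864) + (-2.2469) = -5.3951
Denominator Σ(z_t−z̄)² = 28.2222
r_2 = -5.3951 / 28.2222 = -0.191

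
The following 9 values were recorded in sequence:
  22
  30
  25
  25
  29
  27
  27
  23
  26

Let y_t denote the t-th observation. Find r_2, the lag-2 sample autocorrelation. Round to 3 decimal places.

Mean ȳ = (22 + 30 + 25 + 25 + 29 + 27 + 27 + 23 + 26)/9 = 26.0000
Numerator Σ_{t=1}^{7}(y_t−ȳ)(y_{t+2}−ȳ) = -4.0000
Denominator Σ(y_t−ȳ)² = 54.0000
r_2 = -4.0000 / 54.0000 = -0.074

-0.074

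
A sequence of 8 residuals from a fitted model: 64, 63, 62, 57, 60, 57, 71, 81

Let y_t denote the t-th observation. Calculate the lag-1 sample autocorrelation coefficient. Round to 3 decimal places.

Mean ȳ = (64 + 63 + 62 + 57 + 60 + 57 + 71 + 81)/8 = 64.3750
Deviations from mean: -0.3750, -1.3750, -2.3750, -7.3750, -4.3750, -7.3750, 6.6250, 16.6250
Σ(y_t−ȳ)(y_{t+1}−ȳ) = (0.5156) + (3.2656) + (17.5156) + (32.2656) + (32.2656) + (-48.8594) + (110.1406) = 147.1094
Denominator Σ(y_t−ȳ)² = 455.8750
r_1 = 147.1094 / 455.8750 = 0.323

0.323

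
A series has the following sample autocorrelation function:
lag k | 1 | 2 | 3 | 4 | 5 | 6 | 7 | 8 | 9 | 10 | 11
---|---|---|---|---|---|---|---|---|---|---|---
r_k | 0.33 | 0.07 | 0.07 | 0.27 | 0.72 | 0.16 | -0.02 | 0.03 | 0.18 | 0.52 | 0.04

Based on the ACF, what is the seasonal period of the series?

5

The largest autocorrelation is r_5 = 0.72, with a weaker echo at lag 10 (0.52); the remaining lags stay at or below 0.33. The elevated value at lag 1 (0.33), dropping to 0.07 at lag 2, reflects decaying short-term dependence rather than seasonality.
The dominant spike at lag 5 indicates a seasonal period of 5.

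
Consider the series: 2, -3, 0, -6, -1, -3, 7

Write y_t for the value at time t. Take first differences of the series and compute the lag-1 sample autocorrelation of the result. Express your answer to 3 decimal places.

First differences Δy: -5, 3, -6, 5, -2, 10
Mean of differences = 0.8333
Numerator Σ(Δy_t−Δȳ)(Δy_{t+1}−Δȳ) = -93.6944
Denominator Σ(Δy_t−Δȳ)² = 194.8333
r_1(Δy) = -93.6944 / 194.8333 = -0.481

-0.481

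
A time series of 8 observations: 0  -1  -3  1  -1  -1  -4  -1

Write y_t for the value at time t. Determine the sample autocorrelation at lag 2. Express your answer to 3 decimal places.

-0.121

Mean ȳ = (0 − 1 − 3 + 1 − 1 − 1 − 4 − 1)/8 = -1.2500
Deviations from mean: 1.2500, 0.2500, -1.7500, 2.2500, 0.2500, 0.2500, -2.7500, 0.2500
Σ(y_t−ȳ)(y_{t+2}−ȳ) = (-2.1875) + (0.5625) + (-0.4375) + (0.5625) + (-0.6875) + (0.0625) = -2.1250
Denominator Σ(y_t−ȳ)² = 17.5000
r_2 = -2.1250 / 17.5000 = -0.121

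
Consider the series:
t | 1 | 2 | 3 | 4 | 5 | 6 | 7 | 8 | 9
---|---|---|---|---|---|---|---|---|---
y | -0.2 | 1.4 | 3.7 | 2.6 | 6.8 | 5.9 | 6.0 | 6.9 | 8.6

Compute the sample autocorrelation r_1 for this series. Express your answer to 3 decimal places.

0.482

Mean ȳ = (-0.2 + 1.4 + 3.7 + 2.6 + 6.8 + 5.9 + 6.0 + 6.9 + 8.6)/9 = 4.6333
Numerator Σ_{t=1}^{8}(y_t−ȳ)(y_{t+1}−ȳ) = 32.7022
Denominator Σ(y_t−ȳ)² = 67.8600
r_1 = 32.7022 / 67.8600 = 0.482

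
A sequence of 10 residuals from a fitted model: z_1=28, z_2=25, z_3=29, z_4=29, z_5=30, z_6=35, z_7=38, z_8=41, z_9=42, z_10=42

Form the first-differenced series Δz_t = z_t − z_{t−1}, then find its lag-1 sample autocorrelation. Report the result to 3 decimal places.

-0.184

First differences Δz: -3, 4, 0, 1, 5, 3, 3, 1, 0
Mean of differences = 1.5556
Numerator Σ(Δz_t−Δz̄)(Δz_{t+1}−Δz̄) = -8.8642
Denominator Σ(Δz_t−Δz̄)² = 48.2222
r_1(Δz) = -8.8642 / 48.2222 = -0.184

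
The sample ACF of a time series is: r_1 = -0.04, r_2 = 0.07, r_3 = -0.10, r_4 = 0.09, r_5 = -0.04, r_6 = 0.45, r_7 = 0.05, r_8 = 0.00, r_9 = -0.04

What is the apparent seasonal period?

6

The largest autocorrelation is r_6 = 0.45; the remaining lags stay at or below 0.09.
The dominant spike at lag 6 indicates a seasonal period of 6.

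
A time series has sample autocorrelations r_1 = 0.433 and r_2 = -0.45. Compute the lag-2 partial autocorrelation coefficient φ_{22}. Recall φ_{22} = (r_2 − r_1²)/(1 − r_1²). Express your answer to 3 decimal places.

-0.785

φ_{22} = (r_2 − r_1²) / (1 − r_1²)
r_1² = (0.433)² = 0.187489
Numerator = -0.45 − 0.1875 = -0.6375; denominator = 1 − 0.1875 = 0.8125
φ_{22} = -0.6375 / 0.8125 = -0.785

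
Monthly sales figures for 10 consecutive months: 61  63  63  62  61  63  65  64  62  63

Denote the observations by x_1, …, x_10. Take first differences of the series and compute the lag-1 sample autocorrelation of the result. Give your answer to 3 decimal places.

0.060

First differences Δx: 2, 0, -1, -1, 2, 2, -1, -2, 1
Mean of differences = 0.2222
Numerator Σ(Δx_t−Δx̄)(Δx_{t+1}−Δx̄) = 1.1728
Denominator Σ(Δx_t−Δx̄)² = 19.5556
r_1(Δx) = 1.1728 / 19.5556 = 0.060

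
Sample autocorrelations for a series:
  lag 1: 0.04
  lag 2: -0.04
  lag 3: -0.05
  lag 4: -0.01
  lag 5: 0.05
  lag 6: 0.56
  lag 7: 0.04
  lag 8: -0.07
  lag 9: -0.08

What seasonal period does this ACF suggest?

6

The largest autocorrelation is r_6 = 0.56; the remaining lags stay at or below 0.05.
The dominant spike at lag 6 indicates a seasonal period of 6.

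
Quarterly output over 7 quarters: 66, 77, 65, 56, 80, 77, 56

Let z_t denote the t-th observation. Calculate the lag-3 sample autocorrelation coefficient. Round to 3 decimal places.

0.413

Mean z̄ = (66 + 77 + 65 + 56 + 80 + 77 + 56)/7 = 68.1429
Σ(z_t−z̄)(z_{t+3}−z̄) = (26.0204) + (105.0204) + (-27.8367) + (147.4490) = 250.6531
Denominator Σ(z_t−z̄)² = 606.8571
r_3 = 250.6531 / 606.8571 = 0.413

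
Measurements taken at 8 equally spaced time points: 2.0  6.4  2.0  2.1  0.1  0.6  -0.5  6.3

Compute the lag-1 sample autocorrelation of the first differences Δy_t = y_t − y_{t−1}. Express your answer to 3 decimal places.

First differences Δy: 4.4, -4.4, 0.1, -2.0, 0.5, -1.1, 6.8
Mean of differences = 0.6143
Numerator Σ(Δy_t−Δȳ)(Δy_{t+1}−Δȳ) = -25.1688
Denominator Σ(Δy_t−Δȳ)² = 87.7886
r_1(Δy) = -25.1688 / 87.7886 = -0.287

-0.287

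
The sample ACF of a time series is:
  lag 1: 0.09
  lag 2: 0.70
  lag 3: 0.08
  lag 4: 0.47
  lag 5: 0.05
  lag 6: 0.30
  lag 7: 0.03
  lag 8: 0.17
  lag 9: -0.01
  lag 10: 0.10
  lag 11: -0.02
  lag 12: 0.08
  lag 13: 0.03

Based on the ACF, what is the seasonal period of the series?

The largest autocorrelation is r_2 = 0.70, with weaker echoes at lags 4 (0.47), 6 (0.30) and 8 (0.17); the remaining lags stay at or below 0.10.
The dominant spike at lag 2 indicates a seasonal period of 2.

2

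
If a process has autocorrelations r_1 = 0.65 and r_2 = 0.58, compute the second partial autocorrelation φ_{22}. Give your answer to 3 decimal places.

0.273

φ_{22} = (r_2 − r_1²) / (1 − r_1²)
r_1² = (0.65)² = 0.4225
Numerator = 0.58 − 0.4225 = 0.1575; denominator = 1 − 0.4225 = 0.5775
φ_{22} = 0.1575 / 0.5775 = 0.273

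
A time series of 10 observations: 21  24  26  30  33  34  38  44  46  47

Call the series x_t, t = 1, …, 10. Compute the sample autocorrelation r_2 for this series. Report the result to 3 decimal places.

Mean x̄ = (21 + 24 + 26 + 30 + 33 + 34 + 38 + 44 + 46 + 47)/10 = 34.3000
Numerator Σ_{t=1}^{8}(x_t−x̄)(x_{t+2}−x̄) = 325.5200
Denominator Σ(x_t−x̄)² = 778.1000
r_2 = 325.5200 / 778.1000 = 0.418

0.418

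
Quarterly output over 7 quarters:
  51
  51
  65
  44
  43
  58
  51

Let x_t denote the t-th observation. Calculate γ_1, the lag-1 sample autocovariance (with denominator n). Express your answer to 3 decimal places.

-14.840

Mean x̄ = (51 + 51 + 65 + 44 + 43 + 58 + 51)/7 = 51.8571
Σ_{t=1}^{6}(x_t−x̄)(x_{t+1}−x̄) = -103.8776
γ_1 = -103.8776 / 7 = -14.840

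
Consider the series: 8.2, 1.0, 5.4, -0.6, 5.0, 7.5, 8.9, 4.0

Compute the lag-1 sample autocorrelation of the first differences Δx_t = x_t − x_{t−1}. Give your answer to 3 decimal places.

-0.456

First differences Δx: -7.2, 4.4, -6.0, 5.6, 2.5, 1.4, -4.9
Mean of differences = -0.6000
Numerator Σ(Δx_t−Δx̄)(Δx_{t+1}−Δx̄) = -76.6600
Denominator Σ(Δx_t−Δx̄)² = 168.2600
r_1(Δx) = -76.6600 / 168.2600 = -0.456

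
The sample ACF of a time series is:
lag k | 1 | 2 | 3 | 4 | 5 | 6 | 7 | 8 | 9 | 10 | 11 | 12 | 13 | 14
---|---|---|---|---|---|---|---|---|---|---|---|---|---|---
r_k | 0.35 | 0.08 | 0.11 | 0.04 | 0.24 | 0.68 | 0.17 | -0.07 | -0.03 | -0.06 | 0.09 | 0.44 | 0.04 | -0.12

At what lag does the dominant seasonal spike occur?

The largest autocorrelation is r_6 = 0.68, with a weaker echo at lag 12 (0.44); the remaining lags stay at or below 0.35. The elevated value at lag 1 (0.35), dropping to 0.08 at lag 2, reflects decaying short-term dependence rather than seasonality.
The dominant spike at lag 6 indicates a seasonal period of 6.

6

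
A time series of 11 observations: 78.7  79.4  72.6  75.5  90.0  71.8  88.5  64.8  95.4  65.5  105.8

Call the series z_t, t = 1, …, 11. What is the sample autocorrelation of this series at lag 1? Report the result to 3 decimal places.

-0.669

Mean z̄ = (78.7 + 79.4 + 72.6 + 75.5 + 90.0 + 71.8 + 88.5 + 64.8 + 95.4 + 65.5 + 105.8)/11 = 80.7273
Numerator Σ_{t=1}^{10}(z_t−z̄)(z_{t+1}−z̄) = -1107.3889
Denominator Σ(z_t−z̄)² = 1654.8218
r_1 = -1107.3889 / 1654.8218 = -0.669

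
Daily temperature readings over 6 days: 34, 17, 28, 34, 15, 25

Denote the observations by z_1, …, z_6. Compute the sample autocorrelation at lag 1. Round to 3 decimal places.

Mean z̄ = (34 + 17 + 28 + 34 + 15 + 25)/6 = 25.5000
Deviations from mean: 8.5000, -8.5000, 2.5000, 8.5000, -10.5000, -0.5000
Numerator Σ_{t=1}^{5}(z_t−z̄)(z_{t+1}−z̄) = -156.2500
Denominator Σ(z_t−z̄)² = 333.5000
r_1 = -156.2500 / 333.5000 = -0.469

-0.469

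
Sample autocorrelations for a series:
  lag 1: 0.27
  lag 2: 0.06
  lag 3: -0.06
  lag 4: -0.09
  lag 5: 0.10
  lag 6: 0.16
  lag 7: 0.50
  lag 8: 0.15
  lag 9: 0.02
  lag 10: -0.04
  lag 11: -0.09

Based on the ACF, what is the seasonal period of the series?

7

The largest autocorrelation is r_7 = 0.50; the remaining lags stay at or below 0.27. The elevated value at lag 1 (0.27), dropping to 0.06 at lag 2, reflects decaying short-term dependence rather than seasonality.
The dominant spike at lag 7 indicates a seasonal period of 7.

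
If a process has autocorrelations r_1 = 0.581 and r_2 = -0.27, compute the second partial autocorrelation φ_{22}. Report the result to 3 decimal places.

φ_{22} = (r_2 − r_1²) / (1 − r_1²)
r_1² = (0.581)² = 0.337561
Numerator = -0.27 − 0.3376 = -0.6076; denominator = 1 − 0.3376 = 0.6624
φ_{22} = -0.6076 / 0.6624 = -0.917

-0.917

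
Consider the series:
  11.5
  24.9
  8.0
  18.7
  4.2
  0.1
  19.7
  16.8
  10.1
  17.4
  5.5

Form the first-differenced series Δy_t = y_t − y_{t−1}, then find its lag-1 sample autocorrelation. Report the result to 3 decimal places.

First differences Δy: 13.4, -16.9, 10.7, -14.5, -4.1, 19.6, -2.9, -6.7, 7.3, -11.9
Mean of differences = -0.6000
Numerator Σ(Δy_t−Δȳ)(Δy_{t+1}−Δȳ) = -761.4000
Denominator Σ(Δy_t−Δȳ)² = 1435.4800
r_1(Δy) = -761.4000 / 1435.4800 = -0.530

-0.530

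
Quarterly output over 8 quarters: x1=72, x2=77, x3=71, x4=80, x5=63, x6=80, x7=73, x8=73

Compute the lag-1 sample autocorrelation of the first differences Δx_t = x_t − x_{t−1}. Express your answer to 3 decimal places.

First differences Δx: 5, -6, 9, -17, 17, -7, 0
Mean of differences = 0.1429
Numerator Σ(Δx_t−Δx̄)(Δx_{t+1}−Δx̄) = -644.4490
Denominator Σ(Δx_t−Δx̄)² = 768.8571
r_1(Δx) = -644.4490 / 768.8571 = -0.838

-0.838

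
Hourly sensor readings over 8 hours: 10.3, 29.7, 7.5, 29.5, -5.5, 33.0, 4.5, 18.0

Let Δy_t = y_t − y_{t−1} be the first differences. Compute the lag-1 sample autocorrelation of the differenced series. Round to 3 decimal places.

First differences Δy: 19.4, -22.2, 22.0, -35.0, 38.5, -28.5, 13.5
Mean of differences = 1.1000
Numerator Σ(Δy_t−Δȳ)(Δy_{t+1}−Δȳ) = -4492.0700
Denominator Σ(Δy_t−Δȳ)² = 5046.4800
r_1(Δy) = -4492.0700 / 5046.4800 = -0.890

-0.890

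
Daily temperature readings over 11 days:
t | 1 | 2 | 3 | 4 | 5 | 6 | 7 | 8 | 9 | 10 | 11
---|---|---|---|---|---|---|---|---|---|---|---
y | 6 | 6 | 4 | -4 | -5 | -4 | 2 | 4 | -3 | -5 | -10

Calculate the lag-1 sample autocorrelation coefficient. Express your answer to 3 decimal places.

0.453

Mean ȳ = (6 + 6 + 4 − 4 − 5 − 4 + 2 + 4 − 3 − 5 − 10)/11 = -0.8182
Numerator Σ_{t=1}^{10}(y_t−ȳ)(y_{t+1}−ȳ) = 132.2397
Denominator Σ(y_t−ȳ)² = 291.6364
r_1 = 132.2397 / 291.6364 = 0.453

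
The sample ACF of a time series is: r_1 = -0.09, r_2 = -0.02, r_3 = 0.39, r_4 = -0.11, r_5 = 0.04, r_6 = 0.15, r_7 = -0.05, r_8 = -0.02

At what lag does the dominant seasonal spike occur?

3

The largest autocorrelation is r_3 = 0.39, with a weaker echo at lag 6 (0.15); the remaining lags stay at or below 0.04.
The dominant spike at lag 3 indicates a seasonal period of 3.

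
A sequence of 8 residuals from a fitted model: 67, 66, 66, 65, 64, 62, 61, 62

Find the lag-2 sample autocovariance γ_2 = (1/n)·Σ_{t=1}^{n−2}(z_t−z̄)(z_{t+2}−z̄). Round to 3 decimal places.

Mean z̄ = (67 + 66 + 66 + 65 + 64 + 62 + 61 + 62)/8 = 64.1250
Deviations: 2.8750, 1.8750, 1.8750, 0.8750, -0.1250, -2.1250, -3.1250, -2.1250
Σ_{t=1}^{6}(z_t−z̄)(z_{t+2}−z̄) = 9.8438
γ_2 = 9.8438 / 8 = 1.230

1.230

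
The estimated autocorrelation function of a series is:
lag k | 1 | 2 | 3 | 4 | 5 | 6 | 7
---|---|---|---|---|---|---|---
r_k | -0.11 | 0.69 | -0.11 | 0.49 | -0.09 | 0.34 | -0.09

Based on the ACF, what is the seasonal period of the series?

The largest autocorrelation is r_2 = 0.69, with weaker echoes at lags 4 (0.49) and 6 (0.34); the remaining lags stay at or below -0.09.
The dominant spike at lag 2 indicates a seasonal period of 2.

2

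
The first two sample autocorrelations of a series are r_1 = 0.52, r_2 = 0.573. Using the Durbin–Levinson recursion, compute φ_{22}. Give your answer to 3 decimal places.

0.415

φ_{22} = (r_2 − r_1²) / (1 − r_1²)
r_1² = (0.52)² = 0.2704
Numerator = 0.573 − 0.2704 = 0.3026; denominator = 1 − 0.2704 = 0.7296
φ_{22} = 0.3026 / 0.7296 = 0.415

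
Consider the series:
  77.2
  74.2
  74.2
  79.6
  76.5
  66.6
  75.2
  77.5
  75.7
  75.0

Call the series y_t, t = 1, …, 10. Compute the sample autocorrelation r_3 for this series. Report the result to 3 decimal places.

0.138

Mean ȳ = (77.2 + 74.2 + 74.2 + 79.6 + 76.5 + 66.6 + 75.2 + 77.5 + 75.7 + 75.0)/10 = 75.1700
Σ(y_t−ȳ)(y_{t+3}−ȳ) = (8.9929) + (-1.2901) + (8.3129) + (0.1329) + (3.0989) + (-4.5421) + (-0.0051) = 14.7003
Denominator Σ(y_t−ȳ)² = 106.5810
r_3 = 14.7003 / 106.5810 = 0.138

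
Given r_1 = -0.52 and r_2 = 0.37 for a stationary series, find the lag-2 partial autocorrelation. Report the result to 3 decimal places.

0.137

φ_{22} = (r_2 − r_1²) / (1 − r_1²)
r_1² = (-0.52)² = 0.2704
Numerator = 0.37 − 0.2704 = 0.0996; denominator = 1 − 0.2704 = 0.7296
φ_{22} = 0.0996 / 0.7296 = 0.137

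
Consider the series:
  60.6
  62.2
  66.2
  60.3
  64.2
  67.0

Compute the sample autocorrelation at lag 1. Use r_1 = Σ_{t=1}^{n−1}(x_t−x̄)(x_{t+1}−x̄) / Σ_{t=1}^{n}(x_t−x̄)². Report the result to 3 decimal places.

Mean x̄ = (60.6 + 62.2 + 66.2 + 60.3 + 64.2 + 67.0)/6 = 63.4167
Deviations from mean: -2.8167, -1.2167, 2.7833, -3.1167, 0.7833, 3.5833
Σ(x_t−x̄)(x_{t+1}−x̄) = (3.4269) + (-3.3864) + (-8.6747) + (-2.4414) + (2.8069) = -8.2686
Denominator Σ(x_t−x̄)² = 40.3283
r_1 = -8.2686 / 40.3283 = -0.205

-0.205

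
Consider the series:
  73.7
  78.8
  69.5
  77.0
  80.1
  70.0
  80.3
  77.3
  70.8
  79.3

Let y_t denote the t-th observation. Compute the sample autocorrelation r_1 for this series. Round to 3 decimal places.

-0.585

Mean ȳ = (73.7 + 78.8 + 69.5 + 77.0 + 80.1 + 70.0 + 80.3 + 77.3 + 70.8 + 79.3)/10 = 75.6800
Numerator Σ_{t=1}^{9}(y_t−ȳ)(y_{t+1}−ȳ) = -97.2164
Denominator Σ(y_t−ȳ)² = 166.2760
r_1 = -97.2164 / 166.2760 = -0.585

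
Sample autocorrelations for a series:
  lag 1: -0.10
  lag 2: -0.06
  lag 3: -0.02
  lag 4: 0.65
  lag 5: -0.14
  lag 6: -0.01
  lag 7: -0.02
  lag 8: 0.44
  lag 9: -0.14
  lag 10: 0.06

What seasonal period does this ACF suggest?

The largest autocorrelation is r_4 = 0.65, with a weaker echo at lag 8 (0.44); the remaining lags stay at or below 0.06.
The dominant spike at lag 4 indicates a seasonal period of 4.

4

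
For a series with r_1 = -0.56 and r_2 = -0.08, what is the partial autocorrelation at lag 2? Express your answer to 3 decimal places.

φ_{22} = (r_2 − r_1²) / (1 − r_1²)
r_1² = (-0.56)² = 0.3136
Numerator = -0.08 − 0.3136 = -0.3936; denominator = 1 − 0.3136 = 0.6864
φ_{22} = -0.3936 / 0.6864 = -0.573

-0.573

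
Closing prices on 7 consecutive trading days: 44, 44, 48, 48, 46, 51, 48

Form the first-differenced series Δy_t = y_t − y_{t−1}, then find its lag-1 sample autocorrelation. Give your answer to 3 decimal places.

First differences Δy: 0, 4, 0, -2, 5, -3
Mean of differences = 0.6667
Numerator Σ(Δy_t−Δȳ)(Δy_{t+1}−Δȳ) = -30.1111
Denominator Σ(Δy_t−Δȳ)² = 51.3333
r_1(Δy) = -30.1111 / 51.3333 = -0.587

-0.587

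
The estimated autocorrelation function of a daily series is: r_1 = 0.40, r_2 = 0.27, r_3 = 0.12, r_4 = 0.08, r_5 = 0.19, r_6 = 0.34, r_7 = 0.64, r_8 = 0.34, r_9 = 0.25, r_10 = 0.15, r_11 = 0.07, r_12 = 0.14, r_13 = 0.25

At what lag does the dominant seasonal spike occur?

7

The largest autocorrelation is r_7 = 0.64; the remaining lags stay at or below 0.40. The elevated value at lag 1 (0.40), dropping to 0.27 at lag 2, reflects decaying short-term dependence rather than seasonality.
The dominant spike at lag 7 indicates a seasonal period of 7.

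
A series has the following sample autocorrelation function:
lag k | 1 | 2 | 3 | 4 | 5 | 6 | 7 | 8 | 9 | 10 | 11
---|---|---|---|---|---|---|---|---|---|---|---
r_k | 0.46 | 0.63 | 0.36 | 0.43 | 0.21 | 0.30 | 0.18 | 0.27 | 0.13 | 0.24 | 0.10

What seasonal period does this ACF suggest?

The largest autocorrelation is r_2 = 0.63; the remaining lags stay at or below 0.46.
The dominant spike at lag 2 indicates a seasonal period of 2.

2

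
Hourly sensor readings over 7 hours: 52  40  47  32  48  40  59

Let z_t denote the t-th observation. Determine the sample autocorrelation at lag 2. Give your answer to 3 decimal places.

0.410

Mean z̄ = (52 + 40 + 47 + 32 + 48 + 40 + 59)/7 = 45.4286
Deviations from mean: 6.5714, -5.4286, 1.5714, -13.4286, 2.5714, -5.4286, 13.5714
Σ(z_t−z̄)(z_{t+2}−z̄) = (10.3265) + (72.8980) + (4.0408) + (72.8980) + (34.8980) = 195.0612
Denominator Σ(z_t−z̄)² = 475.7143
r_2 = 195.0612 / 475.7143 = 0.410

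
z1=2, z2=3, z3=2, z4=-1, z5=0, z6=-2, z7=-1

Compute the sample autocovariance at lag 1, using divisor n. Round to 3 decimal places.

Mean z̄ = (2 + 3 + 2 − 1 + 0 − 2 − 1)/7 = 0.4286
Deviations: 1.5714, 2.5714, 1.5714, -1.4286, -0.4286, -2.4286, -1.4286
Σ_{t=1}^{6}(z_t−z̄)(z_{t+1}−z̄) = 10.9592
γ_1 = 10.9592 / 7 = 1.566

1.566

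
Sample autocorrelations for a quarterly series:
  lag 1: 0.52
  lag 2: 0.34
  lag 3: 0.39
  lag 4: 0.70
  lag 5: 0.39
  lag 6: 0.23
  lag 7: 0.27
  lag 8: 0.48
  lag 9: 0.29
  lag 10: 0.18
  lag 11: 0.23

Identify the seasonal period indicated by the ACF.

4

The largest autocorrelation is r_4 = 0.70; the remaining lags stay at or below 0.52. The elevated value at lag 1 (0.52), dropping to 0.34 at lag 2, reflects decaying short-term dependence rather than seasonality.
The dominant spike at lag 4 indicates a seasonal period of 4.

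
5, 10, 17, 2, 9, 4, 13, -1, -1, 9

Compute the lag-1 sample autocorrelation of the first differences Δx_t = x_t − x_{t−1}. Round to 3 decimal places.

-0.503

First differences Δx: 5, 7, -15, 7, -5, 9, -14, 0, 10
Mean of differences = 0.4444
Numerator Σ(Δx_t−Δx̄)(Δx_{t+1}−Δx̄) = -376.3086
Denominator Σ(Δx_t−Δx̄)² = 748.2222
r_1(Δx) = -376.3086 / 748.2222 = -0.503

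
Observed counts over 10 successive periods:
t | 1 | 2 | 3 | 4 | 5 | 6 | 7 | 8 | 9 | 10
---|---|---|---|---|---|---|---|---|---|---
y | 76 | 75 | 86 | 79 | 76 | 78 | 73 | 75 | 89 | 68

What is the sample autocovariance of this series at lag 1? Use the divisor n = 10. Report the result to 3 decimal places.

-13.675

Mean ȳ = (76 + 75 + 86 + 79 + 76 + 78 + 73 + 75 + 89 + 68)/10 = 77.5000
Σ_{t=1}^{9}(y_t−ȳ)(y_{t+1}−ȳ) = -136.7500
γ_1 = -136.7500 / 10 = -13.675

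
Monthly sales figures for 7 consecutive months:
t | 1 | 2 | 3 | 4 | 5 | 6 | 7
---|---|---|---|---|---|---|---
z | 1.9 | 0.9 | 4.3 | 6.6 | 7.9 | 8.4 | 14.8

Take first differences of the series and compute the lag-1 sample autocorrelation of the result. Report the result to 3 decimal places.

-0.287

First differences Δz: -1.0, 3.4, 2.3, 1.3, 0.5, 6.4
Mean of differences = 2.1500
Numerator Σ(Δz_t−Δz̄)(Δz_{t+1}−Δz̄) = -9.4875
Denominator Σ(Δz_t−Δz̄)² = 33.0150
r_1(Δz) = -9.4875 / 33.0150 = -0.287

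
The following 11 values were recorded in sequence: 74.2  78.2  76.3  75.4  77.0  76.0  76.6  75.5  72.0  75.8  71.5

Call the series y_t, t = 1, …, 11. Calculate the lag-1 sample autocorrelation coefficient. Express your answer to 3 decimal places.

-0.048

Mean ȳ = (74.2 + 78.2 + 76.3 + 75.4 + 77.0 + 76.0 + 76.6 + 75.5 + 72.0 + 75.8 + 71.5)/11 = 75.3182
Numerator Σ_{t=1}^{10}(y_t−ȳ)(y_{t+1}−ȳ) = -1.9631
Denominator Σ(y_t−ȳ)² = 41.3164
r_1 = -1.9631 / 41.3164 = -0.048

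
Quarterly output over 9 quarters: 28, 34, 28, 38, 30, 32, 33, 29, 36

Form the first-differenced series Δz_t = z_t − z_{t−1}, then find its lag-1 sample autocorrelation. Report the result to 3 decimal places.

First differences Δz: 6, -6, 10, -8, 2, 1, -4, 7
Mean of differences = 1.0000
Numerator Σ(Δz_t−Δz̄)(Δz_{t+1}−Δz̄) = -218.0000
Denominator Σ(Δz_t−Δz̄)² = 298.0000
r_1(Δz) = -218.0000 / 298.0000 = -0.732

-0.732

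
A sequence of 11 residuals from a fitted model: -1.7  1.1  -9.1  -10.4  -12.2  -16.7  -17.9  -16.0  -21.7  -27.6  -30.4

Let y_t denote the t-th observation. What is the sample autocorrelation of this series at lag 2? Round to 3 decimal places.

Mean ȳ = (-1.7 + 1.1 − 9.1 − 10.4 − 12.2 − 16.7 − 17.9 − 16.0 − 21.7 − 27.6 − 30.4)/11 = -14.7818
Numerator Σ_{t=1}^{9}(y_t−ȳ)(y_{t+2}−ȳ) = 289.7066
Denominator Σ(y_t−ȳ)² = 952.4964
r_2 = 289.7066 / 952.4964 = 0.304

0.304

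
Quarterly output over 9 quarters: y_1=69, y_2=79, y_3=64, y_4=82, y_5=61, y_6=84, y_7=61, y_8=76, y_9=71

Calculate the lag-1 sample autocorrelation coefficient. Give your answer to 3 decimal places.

Mean ȳ = (69 + 79 + 64 + 82 + 61 + 84 + 61 + 76 + 71)/9 = 71.8889
Numerator Σ_{t=1}^{8}(y_t−ȳ)(y_{t+1}−ȳ) = -578.6790
Denominator Σ(y_t−ȳ)² = 624.8889
r_1 = -578.6790 / 624.8889 = -0.926

-0.926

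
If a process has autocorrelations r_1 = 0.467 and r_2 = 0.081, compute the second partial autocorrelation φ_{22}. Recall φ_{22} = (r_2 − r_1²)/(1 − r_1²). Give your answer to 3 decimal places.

-0.175

φ_{22} = (r_2 − r_1²) / (1 − r_1²)
r_1² = (0.467)² = 0.218089
Numerator = 0.081 − 0.2181 = -0.1371; denominator = 1 − 0.2181 = 0.7819
φ_{22} = -0.1371 / 0.7819 = -0.175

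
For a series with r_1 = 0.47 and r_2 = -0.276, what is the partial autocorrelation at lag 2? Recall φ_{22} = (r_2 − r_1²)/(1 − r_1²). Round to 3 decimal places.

-0.638

φ_{22} = (r_2 − r_1²) / (1 − r_1²)
r_1² = (0.47)² = 0.2209
Numerator = -0.276 − 0.2209 = -0.4969; denominator = 1 − 0.2209 = 0.7791
φ_{22} = -0.4969 / 0.7791 = -0.638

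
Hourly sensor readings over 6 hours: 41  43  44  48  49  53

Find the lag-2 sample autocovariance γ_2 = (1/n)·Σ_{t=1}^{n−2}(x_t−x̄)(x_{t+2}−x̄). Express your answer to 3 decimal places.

1.963

Mean x̄ = (41 + 43 + 44 + 48 + 49 + 53)/6 = 46.3333
Σ_{t=1}^{4}(x_t−x̄)(x_{t+2}−x̄) = 11.7778
γ_2 = 11.7778 / 6 = 1.963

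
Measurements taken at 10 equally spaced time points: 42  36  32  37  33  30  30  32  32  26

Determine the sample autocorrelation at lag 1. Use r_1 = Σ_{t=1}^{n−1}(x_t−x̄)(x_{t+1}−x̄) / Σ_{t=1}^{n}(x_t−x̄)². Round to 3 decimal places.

0.227

Mean x̄ = (42 + 36 + 32 + 37 + 33 + 30 + 30 + 32 + 32 + 26)/10 = 33.0000
Numerator Σ_{t=1}^{9}(x_t−x̄)(x_{t+1}−x̄) = 40.0000
Denominator Σ(x_t−x̄)² = 176.0000
r_1 = 40.0000 / 176.0000 = 0.227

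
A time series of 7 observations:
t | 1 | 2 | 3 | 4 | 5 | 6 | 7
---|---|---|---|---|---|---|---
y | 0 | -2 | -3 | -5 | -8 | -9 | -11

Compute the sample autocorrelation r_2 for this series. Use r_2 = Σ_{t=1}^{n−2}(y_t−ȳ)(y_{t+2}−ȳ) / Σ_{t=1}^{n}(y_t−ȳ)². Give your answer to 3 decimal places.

0.217

Mean ȳ = (0 − 2 − 3 − 5 − 8 − 9 − 11)/7 = -5.4286
Deviations from mean: 5.4286, 3.4286, 2.4286, 0.4286, -2.5714, -3.5714, -5.5714
Numerator Σ_{t=1}^{5}(y_t−ȳ)(y_{t+2}−ȳ) = 21.2041
Denominator Σ(y_t−ȳ)² = 97.7143
r_2 = 21.2041 / 97.7143 = 0.217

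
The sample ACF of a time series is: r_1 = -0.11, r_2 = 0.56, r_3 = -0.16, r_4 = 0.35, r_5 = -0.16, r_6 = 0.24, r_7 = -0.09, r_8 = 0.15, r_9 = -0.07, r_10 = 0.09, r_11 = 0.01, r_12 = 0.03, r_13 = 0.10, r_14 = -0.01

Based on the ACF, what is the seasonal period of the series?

2

The largest autocorrelation is r_2 = 0.56, with weaker echoes at lags 4 (0.35), 6 (0.24) and 8 (0.15); the remaining lags stay at or below 0.10.
The dominant spike at lag 2 indicates a seasonal period of 2.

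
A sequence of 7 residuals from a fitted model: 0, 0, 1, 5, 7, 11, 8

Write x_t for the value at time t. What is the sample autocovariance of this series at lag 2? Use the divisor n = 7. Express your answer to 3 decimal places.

2.397

Mean x̄ = (0 + 0 + 1 + 5 + 7 + 11 + 8)/7 = 4.5714
Deviations: -4.5714, -4.5714, -3.5714, 0.4286, 2.4286, 6.4286, 3.4286
Σ_{t=1}^{5}(x_t−x̄)(x_{t+2}−x̄) = 16.7755
γ_2 = 16.7755 / 7 = 2.397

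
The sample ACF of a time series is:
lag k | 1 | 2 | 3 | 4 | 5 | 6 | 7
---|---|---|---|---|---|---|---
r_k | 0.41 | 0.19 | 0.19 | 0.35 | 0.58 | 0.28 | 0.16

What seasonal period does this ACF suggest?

The largest autocorrelation is r_5 = 0.58; the remaining lags stay at or below 0.41. The elevated value at lag 1 (0.41), dropping to 0.19 at lag 2, reflects decaying short-term dependence rather than seasonality.
The dominant spike at lag 5 indicates a seasonal period of 5.

5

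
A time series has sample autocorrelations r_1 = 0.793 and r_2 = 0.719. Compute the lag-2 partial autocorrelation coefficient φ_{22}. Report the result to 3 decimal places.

φ_{22} = (r_2 − r_1²) / (1 − r_1²)
r_1² = (0.793)² = 0.628849
Numerator = 0.719 − 0.6288 = 0.0902; denominator = 1 − 0.6288 = 0.3712
φ_{22} = 0.0902 / 0.3712 = 0.243

0.243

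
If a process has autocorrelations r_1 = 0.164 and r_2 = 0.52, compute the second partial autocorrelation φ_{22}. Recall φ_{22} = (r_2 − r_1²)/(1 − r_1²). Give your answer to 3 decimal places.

0.507

φ_{22} = (r_2 − r_1²) / (1 − r_1²)
r_1² = (0.164)² = 0.026896
Numerator = 0.52 − 0.0269 = 0.4931; denominator = 1 − 0.0269 = 0.9731
φ_{22} = 0.4931 / 0.9731 = 0.507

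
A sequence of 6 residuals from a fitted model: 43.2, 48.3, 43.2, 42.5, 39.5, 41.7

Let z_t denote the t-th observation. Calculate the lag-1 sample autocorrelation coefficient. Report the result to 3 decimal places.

Mean z̄ = (43.2 + 48.3 + 43.2 + 42.5 + 39.5 + 41.7)/6 = 43.0667
Deviations from mean: 0.1333, 5.2333, 0.1333, -0.5667, -3.5667, -1.3667
Σ(z_t−z̄)(z_{t+1}−z̄) = (0.6978) + (0.6978) + (-0.0756) + (2.0211) + (4.8744) = 8.2156
Denominator Σ(z_t−z̄)² = 42.3333
r_1 = 8.2156 / 42.3333 = 0.194

0.194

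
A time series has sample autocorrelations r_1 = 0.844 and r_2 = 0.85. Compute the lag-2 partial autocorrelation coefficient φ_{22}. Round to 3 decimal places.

φ_{22} = (r_2 − r_1²) / (1 − r_1²)
r_1² = (0.844)² = 0.712336
Numerator = 0.85 − 0.7123 = 0.1377; denominator = 1 − 0.7123 = 0.2877
φ_{22} = 0.1377 / 0.2877 = 0.479

0.479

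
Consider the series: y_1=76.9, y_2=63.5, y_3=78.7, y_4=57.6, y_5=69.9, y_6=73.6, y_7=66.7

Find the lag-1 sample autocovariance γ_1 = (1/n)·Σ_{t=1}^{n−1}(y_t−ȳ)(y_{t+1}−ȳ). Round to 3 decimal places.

-31.920

Mean ȳ = (76.9 + 63.5 + 78.7 + 57.6 + 69.9 + 73.6 + 66.7)/7 = 69.5571
Deviations: 7.3429, -6.0571, 9.1429, -11.9571, 0.3429, 4.0429, -2.8571
Σ_{t=1}^{6}(y_t−ȳ)(y_{t+1}−ȳ) = -223.4433
γ_1 = -223.4433 / 7 = -31.920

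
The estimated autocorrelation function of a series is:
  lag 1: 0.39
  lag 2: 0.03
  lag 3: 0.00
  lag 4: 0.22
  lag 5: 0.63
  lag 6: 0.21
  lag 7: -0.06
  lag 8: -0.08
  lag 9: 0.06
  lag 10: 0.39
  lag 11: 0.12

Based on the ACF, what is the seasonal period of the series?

The largest autocorrelation is r_5 = 0.63; the remaining lags stay at or below 0.39. The elevated value at lag 1 (0.39), dropping to 0.03 at lag 2, reflects decaying short-term dependence rather than seasonality.
The dominant spike at lag 5 indicates a seasonal period of 5.

5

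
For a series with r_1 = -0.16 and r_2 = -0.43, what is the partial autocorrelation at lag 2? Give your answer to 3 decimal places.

-0.468

φ_{22} = (r_2 − r_1²) / (1 − r_1²)
r_1² = (-0.16)² = 0.0256
Numerator = -0.43 − 0.0256 = -0.4556; denominator = 1 − 0.0256 = 0.9744
φ_{22} = -0.4556 / 0.9744 = -0.468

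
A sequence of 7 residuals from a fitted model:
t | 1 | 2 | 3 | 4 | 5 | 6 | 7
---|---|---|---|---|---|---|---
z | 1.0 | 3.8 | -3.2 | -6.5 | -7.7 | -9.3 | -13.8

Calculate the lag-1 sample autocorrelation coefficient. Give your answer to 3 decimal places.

Mean z̄ = (1.0 + 3.8 − 3.2 − 6.5 − 7.7 − 9.3 − 13.8)/7 = -5.1000
Numerator Σ_{t=1}^{6}(z_t−z̄)(z_{t+1}−z̄) = 119.6400
Denominator Σ(z_t−z̄)² = 222.0800
r_1 = 119.6400 / 222.0800 = 0.539

0.539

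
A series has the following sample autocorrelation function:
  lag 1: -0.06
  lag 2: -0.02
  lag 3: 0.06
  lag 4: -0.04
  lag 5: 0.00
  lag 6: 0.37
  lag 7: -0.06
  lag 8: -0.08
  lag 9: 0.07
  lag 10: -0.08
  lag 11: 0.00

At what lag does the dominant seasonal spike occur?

6

The largest autocorrelation is r_6 = 0.37; the remaining lags stay at or below 0.07.
The dominant spike at lag 6 indicates a seasonal period of 6.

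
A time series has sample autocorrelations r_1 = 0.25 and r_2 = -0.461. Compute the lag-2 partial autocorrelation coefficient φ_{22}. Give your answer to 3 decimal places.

-0.558

φ_{22} = (r_2 − r_1²) / (1 − r_1²)
r_1² = (0.25)² = 0.0625
Numerator = -0.461 − 0.0625 = -0.5235; denominator = 1 − 0.0625 = 0.9375
φ_{22} = -0.5235 / 0.9375 = -0.558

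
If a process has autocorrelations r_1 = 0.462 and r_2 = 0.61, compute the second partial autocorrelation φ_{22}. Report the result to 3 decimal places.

0.504

φ_{22} = (r_2 − r_1²) / (1 − r_1²)
r_1² = (0.462)² = 0.213444
Numerator = 0.61 − 0.2134 = 0.3966; denominator = 1 − 0.2134 = 0.7866
φ_{22} = 0.3966 / 0.7866 = 0.504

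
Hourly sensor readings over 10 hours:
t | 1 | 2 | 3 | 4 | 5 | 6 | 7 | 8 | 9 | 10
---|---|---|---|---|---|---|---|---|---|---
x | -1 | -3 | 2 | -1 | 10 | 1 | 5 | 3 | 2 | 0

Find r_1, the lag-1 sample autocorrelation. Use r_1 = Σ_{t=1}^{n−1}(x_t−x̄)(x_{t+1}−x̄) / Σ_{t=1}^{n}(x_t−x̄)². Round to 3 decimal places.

Mean x̄ = (-1 − 3 + 2 − 1 + 10 + 1 + 5 + 3 + 2 + 0)/10 = 1.8000
Numerator Σ_{t=1}^{9}(x_t−x̄)(x_{t+1}−x̄) = -16.4400
Denominator Σ(x_t−x̄)² = 121.6000
r_1 = -16.4400 / 121.6000 = -0.135

-0.135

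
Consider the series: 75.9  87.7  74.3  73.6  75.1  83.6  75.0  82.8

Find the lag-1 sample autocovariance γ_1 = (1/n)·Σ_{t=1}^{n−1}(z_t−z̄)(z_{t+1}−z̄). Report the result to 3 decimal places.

Mean z̄ = (75.9 + 87.7 + 74.3 + 73.6 + 75.1 + 83.6 + 75.0 + 82.8)/8 = 78.5000
Σ_{t=1}^{7}(z_t−z̄)(z_{t+1}−z̄) = -75.5600
γ_1 = -75.5600 / 8 = -9.445

-9.445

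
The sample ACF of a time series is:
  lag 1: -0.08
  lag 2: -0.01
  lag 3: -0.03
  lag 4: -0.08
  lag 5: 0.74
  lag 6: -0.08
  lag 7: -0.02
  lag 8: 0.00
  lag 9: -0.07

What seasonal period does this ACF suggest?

The largest autocorrelation is r_5 = 0.74; the remaining lags stay at or below 0.00.
The dominant spike at lag 5 indicates a seasonal period of 5.

5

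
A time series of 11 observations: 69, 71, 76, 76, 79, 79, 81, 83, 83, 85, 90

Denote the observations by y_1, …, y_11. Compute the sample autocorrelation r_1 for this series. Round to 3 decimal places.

Mean ȳ = (69 + 71 + 76 + 76 + 79 + 79 + 81 + 83 + 83 + 85 + 90)/11 = 79.2727
Numerator Σ_{t=1}^{10}(y_t−ȳ)(y_{t+1}−ȳ) = 226.3802
Denominator Σ(y_t−ȳ)² = 374.1818
r_1 = 226.3802 / 374.1818 = 0.605

0.605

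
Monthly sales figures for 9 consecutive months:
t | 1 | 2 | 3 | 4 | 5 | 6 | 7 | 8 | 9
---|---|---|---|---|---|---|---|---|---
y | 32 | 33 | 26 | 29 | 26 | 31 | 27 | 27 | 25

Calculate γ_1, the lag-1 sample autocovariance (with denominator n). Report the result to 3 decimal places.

Mean ȳ = (32 + 33 + 26 + 29 + 26 + 31 + 27 + 27 + 25)/9 = 28.4444
Σ_{t=1}^{8}(y_t−ȳ)(y_{t+1}−ȳ) = -0.5309
γ_1 = -0.5309 / 9 = -0.059

-0.059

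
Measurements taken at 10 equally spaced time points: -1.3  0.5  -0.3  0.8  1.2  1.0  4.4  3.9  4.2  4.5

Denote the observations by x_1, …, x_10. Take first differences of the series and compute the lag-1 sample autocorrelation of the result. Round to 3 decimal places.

-0.532

First differences Δx: 1.8, -0.8, 1.1, 0.4, -0.2, 3.4, -0.5, 0.3, 0.3
Mean of differences = 0.6444
Numerator Σ(Δx_t−Δx̄)(Δx_{t+1}−Δx̄) = -7.1998
Denominator Σ(Δx_t−Δx̄)² = 13.5422
r_1(Δx) = -7.1998 / 13.5422 = -0.532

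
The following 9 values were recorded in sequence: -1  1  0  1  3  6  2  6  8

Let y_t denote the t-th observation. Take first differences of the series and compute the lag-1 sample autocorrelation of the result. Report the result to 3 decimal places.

First differences Δy: 2, -1, 1, 2, 3, -4, 4, 2
Mean of differences = 1.1250
Numerator Σ(Δy_t−Δȳ)(Δy_{t+1}−Δȳ) = -21.8906
Denominator Σ(Δy_t−Δȳ)² = 44.8750
r_1(Δy) = -21.8906 / 44.8750 = -0.488

-0.488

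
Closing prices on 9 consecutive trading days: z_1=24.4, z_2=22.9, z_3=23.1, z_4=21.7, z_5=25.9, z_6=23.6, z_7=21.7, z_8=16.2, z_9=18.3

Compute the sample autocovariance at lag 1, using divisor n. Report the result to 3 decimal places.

3.404

Mean z̄ = (24.4 + 22.9 + 23.1 + 21.7 + 25.9 + 23.6 + 21.7 + 16.2 + 18.3)/9 = 21.9778
Σ_{t=1}^{8}(z_t−z̄)(z_{t+1}−z̄) = 30.6340
γ_1 = 30.6340 / 9 = 3.404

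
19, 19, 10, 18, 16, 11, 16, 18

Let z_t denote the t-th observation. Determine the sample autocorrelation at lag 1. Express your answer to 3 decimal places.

Mean z̄ = (19 + 19 + 10 + 18 + 16 + 11 + 16 + 18)/8 = 15.8750
Deviations from mean: 3.1250, 3.1250, -5.8750, 2.1250, 0.1250, -4.8750, 0.1250, 2.1250
Numerator Σ_{t=1}^{7}(z_t−z̄)(z_{t+1}−z̄) = -21.7656
Denominator Σ(z_t−z̄)² = 86.8750
r_1 = -21.7656 / 86.8750 = -0.251

-0.251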